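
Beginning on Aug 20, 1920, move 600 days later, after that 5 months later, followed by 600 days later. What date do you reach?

Adding 600 days from August 20, 1920:
August has 31 days, so 31 − 20 = 11 days remain after August 20, 1920; 600 − 11 = 589 left.
September 1920 has 30 days: 589 − 30 = 559 left.
October 1920 has 31 days: 559 − 31 = 528 left.
November 1920 has 30 days: 528 − 30 = 498 left.
December 1920 has 31 days: 498 − 31 = 467 left.
January 1921 has 31 days: 467 − 31 = 436 left.
February 1921 has 28 days (1921 is not a leap year): 436 − 28 = 408 left.
March 1921 has 31 days: 408 − 31 = 377 left.
April 1921 has 30 days: 377 − 30 = 347 left.
May 1921 has 31 days: 347 − 31 = 316 left.
June 1921 has 30 days: 316 − 30 = 286 left.
July 1921 has 31 days: 286 − 31 = 255 left.
August 1921 has 31 days: 255 − 31 = 224 left.
September 1921 has 30 days: 224 − 30 = 194 left.
October 1921 has 31 days: 194 − 31 = 163 left.
November 1921 has 30 days: 163 − 30 = 133 left.
December 1921 has 31 days: 133 − 31 = 102 left.
January 1922 has 31 days: 102 − 31 = 71 left.
February 1922 has 28 days (1922 is not a leap year): 71 − 28 = 43 left.
March 1922 has 31 days: 43 − 31 = 12 left.
12 days into April 1922 → April 12, 1922.
Counting forward 5 months from April 12, 1922:
month 4 + 5 = 9 → September 1922.
Day 12 is valid in September, giving September 12, 1922.
Counting forward 600 days from September 12, 1922:
September has 30 days, so 30 − 12 = 18 days remain after September 12, 1922; 600 − 18 = 582 left.
October 1922 has 31 days: 582 − 31 = 551 left.
November 1922 has 30 days: 551 − 30 = 521 left.
December 1922 has 31 days: 521 − 31 = 490 left.
January 1923 has 31 days: 490 − 31 = 459 left.
February 1923 has 28 days (1923 is not a leap year): 459 − 28 = 431 left.
March 1923 has 31 days: 431 − 31 = 400 left.
April 1923 has 30 days: 400 − 30 = 370 left.
May 1923 has 31 days: 370 − 31 = 339 left.
June 1923 has 30 days: 339 − 30 = 309 left.
July 1923 has 31 days: 309 − 31 = 278 left.
August 1923 has 31 days: 278 − 31 = 247 left.
September 1923 has 30 days: 247 − 30 = 217 left.
October 1923 has 31 days: 217 − 31 = 186 left.
November 1923 has 30 days: 186 − 30 = 156 left.
December 1923 has 31 days: 156 − 31 = 125 left.
January 1924 has 31 days: 125 − 31 = 94 left.
February 1924 has 29 days (1924 is a leap year): 94 − 29 = 65 left.
March 1924 has 31 days: 65 − 31 = 34 left.
April 1924 has 30 days: 34 − 30 = 4 left.
4 days into May 1924 → May 4, 1924.

May 4, 1924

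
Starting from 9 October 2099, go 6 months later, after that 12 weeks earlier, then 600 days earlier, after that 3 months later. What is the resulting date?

Advancing 6 months from October 9, 2099:
month 10 + 6 = 16, which is month 4 of year 2100 → April 2100.
Day 9 is valid in April, giving April 9, 2100.
Counting back 12 weeks (= 84 days) from April 9, 2100:
Going back 9 days from April 9, 2100 reaches the end of the previous month; 84 − 9 = 75 left.
March 2100 has 31 days: 75 − 31 = 44 left.
February 2100 has 28 days (2100 is not a leap year (divisible by 100 but not 400)): 44 − 28 = 16 left.
January 2100 has 31 days; 31 − 16 = 15 → January 15, 2100.
Subtracting 600 days from January 15, 2100:
Going back 15 days from January 15, 2100 reaches the end of the previous month; 600 − 15 = 585 left.
December 2099 has 31 days: 585 − 31 = 554 left.
November 2099 has 30 days: 554 − 30 = 524 left.
October 2099 has 31 days: 524 − 31 = 493 left.
September 2099 has 30 days: 493 − 30 = 463 left.
August 2099 has 31 days: 463 − 31 = 432 left.
July 2099 has 31 days: 432 − 31 = 401 left.
June 2099 has 30 days: 401 − 30 = 371 left.
May 2099 has 31 days: 371 − 31 = 340 left.
April 2099 has 30 days: 340 − 30 = 310 left.
March 2099 has 31 days: 310 − 31 = 279 left.
February 2099 has 28 days (2099 is not a leap year): 279 − 28 = 251 left.
January 2099 has 31 days: 251 − 31 = 220 left.
December 2098 has 31 days: 220 − 31 = 189 left.
November 2098 has 30 days: 189 − 30 = 159 left.
October 2098 has 31 days: 159 − 31 = 128 left.
September 2098 has 30 days: 128 − 30 = 98 left.
August 2098 has 31 days: 98 − 31 = 67 left.
July 2098 has 31 days: 67 − 31 = 36 left.
June 2098 has 30 days: 36 − 30 = 6 left.
May 2098 has 31 days; 31 − 6 = 25 → May 25, 2098.
Adding 3 months from May 25, 2098:
month 5 + 3 = 8 → August 2098.
Day 25 is valid in August, giving August 25, 2098.

August 25, 2098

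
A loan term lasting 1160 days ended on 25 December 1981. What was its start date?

Counting back 1160 days from December 25, 1981.
Going back 25 days from December 25, 1981 reaches the end of the previous month; 1160 − 25 = 1135 left.
November 1981 has 30 days: 1135 − 30 = 1105 left.
October 1981 has 31 days: 1105 − 31 = 1074 left.
September 1981 has 30 days: 1074 − 30 = 1044 left.
August 1981 has 31 days: 1044 − 31 = 1013 left.
July 1981 has 31 days: 1013 − 31 = 982 left.
June 1981 has 30 days: 982 − 30 = 952 left.
May 1981 has 31 days: 952 − 31 = 921 left.
April 1981 has 30 days: 921 − 30 = 891 left.
March 1981 has 31 days: 891 − 31 = 860 left.
February 1981 has 28 days (1981 is not a leap year): 860 − 28 = 832 left.
January 1981 has 31 days: 832 − 31 = 801 left.
December 1980 has 31 days: 801 − 31 = 770 left.
November 1980 has 30 days: 770 − 30 = 740 left.
October 1980 has 31 days: 740 − 31 = 709 left.
September 1980 has 30 days: 709 − 30 = 679 left.
August 1980 has 31 days: 679 − 31 = 648 left.
July 1980 has 31 days: 648 − 31 = 617 left.
June 1980 has 30 days: 617 − 30 = 587 left.
May 1980 has 31 days: 587 − 31 = 556 left.
April 1980 has 30 days: 556 − 30 = 526 left.
March 1980 has 31 days: 526 − 31 = 495 left.
February 1980 has 29 days (1980 is a leap year): 495 − 29 = 466 left.
January 1980 has 31 days: 466 − 31 = 435 left.
December 1979 has 31 days: 435 − 31 = 404 left.
November 1979 has 30 days: 404 − 30 = 374 left.
October 1979 has 31 days: 374 − 31 = 343 left.
September 1979 has 30 days: 343 − 30 = 313 left.
August 1979 has 31 days: 313 − 31 = 282 left.
July 1979 has 31 days: 282 − 31 = 251 left.
June 1979 has 30 days: 251 − 30 = 221 left.
May 1979 has 31 days: 221 − 31 = 190 left.
April 1979 has 30 days: 190 − 30 = 160 left.
March 1979 has 31 days: 160 − 31 = 129 left.
February 1979 has 28 days (1979 is not a leap year): 129 − 28 = 101 left.
January 1979 has 31 days: 101 − 31 = 70 left.
December 1978 has 31 days: 70 − 31 = 39 left.
November 1978 has 30 days: 39 − 30 = 9 left.
October 1978 has 31 days; 31 − 9 = 22 → October 22, 1978.

October 22, 1978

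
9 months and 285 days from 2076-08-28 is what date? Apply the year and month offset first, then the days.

Counting forward 9 months and 285 days from August 28, 2076: first the month/year part, then the days.
month 8 + 9 = 17, which is month 5 of year 2077 → May 2077.
Day 28 is valid in May, giving May 28, 2077.
Now add 285 days from May 28, 2077.
May has 31 days, so 31 − 28 = 3 days remain after May 28, 2077; 285 − 3 = 282 left.
June 2077 has 30 days: 282 − 30 = 252 left.
July 2077 has 31 days: 252 − 31 = 221 left.
August 2077 has 31 days: 221 − 31 = 190 left.
September 2077 has 30 days: 190 − 30 = 160 left.
October 2077 has 31 days: 160 − 31 = 129 left.
November 2077 has 30 days: 129 − 30 = 99 left.
December 2077 has 31 days: 99 − 31 = 68 left.
January 2078 has 31 days: 68 − 31 = 37 left.
February 2078 has 28 days (2078 is not a leap year): 37 − 28 = 9 left.
9 days into March 2078 → March 9, 2078.

March 9, 2078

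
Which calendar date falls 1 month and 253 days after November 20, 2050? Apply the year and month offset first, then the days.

Adding 1 month and 253 days from November 20, 2050: first the month/year part, then the days.
month 11 + 1 = 12 → December 2050.
Day 20 is valid in December, giving December 20, 2050.
Now add 253 days from December 20, 2050.
December has 31 days, so 31 − 20 = 11 days remain after December 20, 2050; 253 − 11 = 242 left.
January 2051 has 31 days: 242 − 31 = 211 left.
February 2051 has 28 days (2051 is not a leap year): 211 − 28 = 183 left.
March 2051 has 31 days: 183 − 31 = 152 left.
April 2051 has 30 days: 152 − 30 = 122 left.
May 2051 has 31 days: 122 − 31 = 91 left.
June 2051 has 30 days: 91 − 30 = 61 left.
July 2051 has 31 days: 61 − 31 = 30 left.
30 days into August 2051 → August 30, 2051.

August 30, 2051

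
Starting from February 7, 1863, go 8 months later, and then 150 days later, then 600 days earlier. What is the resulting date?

July 14, 1862

Adding 8 months from February 7, 1863:
month 2 + 8 = 10 → October 1863.
Day 7 is valid in October, giving October 7, 1863.
Counting forward 150 days from October 7, 1863:
October has 31 days, so 31 − 7 = 24 days remain after October 7, 1863; 150 − 24 = 126 left.
November 1863 has 30 days: 126 − 30 = 96 left.
December 1863 has 31 days: 96 − 31 = 65 left.
January 1864 has 31 days: 65 − 31 = 34 left.
February 1864 has 29 days (1864 is a leap year): 34 − 29 = 5 left.
5 days into March 1864 → March 5, 1864.
Going back 600 days from March 5, 1864:
Going back 5 days from March 5, 1864 reaches the end of the previous month; 600 − 5 = 595 left.
February 1864 has 29 days (1864 is a leap year): 595 − 29 = 566 left.
January 1864 has 31 days: 566 − 31 = 535 left.
December 1863 has 31 days: 535 − 31 = 504 left.
November 1863 has 30 days: 504 − 30 = 474 left.
October 1863 has 31 days: 474 − 31 = 443 left.
September 1863 has 30 days: 443 − 30 = 413 left.
August 1863 has 31 days: 413 − 31 = 382 left.
July 1863 has 31 days: 382 − 31 = 351 left.
June 1863 has 30 days: 351 − 30 = 321 left.
May 1863 has 31 days: 321 − 31 = 290 left.
April 1863 has 30 days: 290 − 30 = 260 left.
March 1863 has 31 days: 260 − 31 = 229 left.
February 1863 has 28 days (1863 is not a leap year): 229 − 28 = 201 left.
January 1863 has 31 days: 201 − 31 = 170 left.
December 1862 has 31 days: 170 − 31 = 139 left.
November 1862 has 30 days: 139 − 30 = 109 left.
October 1862 has 31 days: 109 − 31 = 78 left.
September 1862 has 30 days: 78 − 30 = 48 left.
August 1862 has 31 days: 48 − 31 = 17 left.
July 1862 has 31 days; 31 − 17 = 14 → July 14, 1862.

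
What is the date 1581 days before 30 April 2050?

Subtracting 1581 days from April 30, 2050.
Going back 30 days from April 30, 2050 reaches the end of the previous month; 1581 − 30 = 1551 left.
March 2050 has 31 days: 1551 − 31 = 1520 left.
February 2050 has 28 days (2050 is not a leap year): 1520 − 28 = 1492 left.
January 2050 has 31 days: 1492 − 31 = 1461 left.
December 2049 has 31 days: 1461 − 31 = 1430 left.
November 2049 has 30 days: 1430 − 30 = 1400 left.
October 2049 has 31 days: 1400 − 31 = 1369 left.
September 2049 has 30 days: 1369 − 30 = 1339 left.
August 2049 has 31 days: 1339 − 31 = 1308 left.
July 2049 has 31 days: 1308 − 31 = 1277 left.
June 2049 has 30 days: 1277 − 30 = 1247 left.
May 2049 has 31 days: 1247 − 31 = 1216 left.
April 2049 has 30 days: 1216 − 30 = 1186 left.
March 2049 has 31 days: 1186 − 31 = 1155 left.
February 2049 has 28 days (2049 is not a leap year): 1155 − 28 = 1127 left.
January 2049 has 31 days: 1127 − 31 = 1096 left.
December 2048 has 31 days: 1096 − 31 = 1065 left.
November 2048 has 30 days: 1065 − 30 = 1035 left.
October 2048 has 31 days: 1035 − 31 = 1004 left.
September 2048 has 30 days: 1004 − 30 = 974 left.
August 2048 has 31 days: 974 − 31 = 943 left.
July 2048 has 31 days: 943 − 31 = 912 left.
June 2048 has 30 days: 912 − 30 = 882 left.
May 2048 has 31 days: 882 − 31 = 851 left.
April 2048 has 30 days: 851 − 30 = 821 left.
March 2048 has 31 days: 821 − 31 = 790 left.
February 2048 has 29 days (2048 is a leap year): 790 − 29 = 761 left.
January 2048 has 31 days: 761 − 31 = 730 left.
December 2047 has 31 days: 730 − 31 = 699 left.
November 2047 has 30 days: 699 − 30 = 669 left.
October 2047 has 31 days: 669 − 31 = 638 left.
September 2047 has 30 days: 638 − 30 = 608 left.
August 2047 has 31 days: 608 − 31 = 577 left.
July 2047 has 31 days: 577 − 31 = 546 left.
June 2047 has 30 days: 546 − 30 = 516 left.
May 2047 has 31 days: 516 − 31 = 485 left.
April 2047 has 30 days: 485 − 30 = 455 left.
March 2047 has 31 days: 455 − 31 = 424 left.
February 2047 has 28 days (2047 is not a leap year): 424 − 28 = 396 left.
January 2047 has 31 days: 396 − 31 = 365 left.
December 2046 has 31 days: 365 − 31 = 334 left.
November 2046 has 30 days: 334 − 30 = 304 left.
October 2046 has 31 days: 304 − 31 = 273 left.
September 2046 has 30 days: 273 − 30 = 243 left.
August 2046 has 31 days: 243 − 31 = 212 left.
July 2046 has 31 days: 212 − 31 = 181 left.
June 2046 has 30 days: 181 − 30 = 151 left.
May 2046 has 31 days: 151 − 31 = 120 left.
April 2046 has 30 days: 120 − 30 = 90 left.
March 2046 has 31 days: 90 − 31 = 59 left.
February 2046 has 28 days (2046 is not a leap year): 59 − 28 = 31 left.
January 2046 has 31 days: 31 − 31 = 0 left.
December 2045 has 31 days; 31 − 0 = 31 → December 31, 2045.

December 31, 2045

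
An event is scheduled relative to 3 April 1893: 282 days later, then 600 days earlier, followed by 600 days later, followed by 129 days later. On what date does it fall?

Adding 282 days from April 3, 1893:
April has 30 days, so 30 − 3 = 27 days remain after April 3, 1893; 282 − 27 = 255 left.
May 1893 has 31 days: 255 − 31 = 224 left.
June 1893 has 30 days: 224 − 30 = 194 left.
July 1893 has 31 days: 194 − 31 = 163 left.
August 1893 has 31 days: 163 − 31 = 132 left.
September 1893 has 30 days: 132 − 30 = 102 left.
October 1893 has 31 days: 102 − 31 = 71 left.
November 1893 has 30 days: 71 − 30 = 41 left.
December 1893 has 31 days: 41 − 31 = 10 left.
10 days into January 1894 → January 10, 1894.
Going back 600 days from January 10, 1894:
Going back 10 days from January 10, 1894 reaches the end of the previous month; 600 − 10 = 590 left.
December 1893 has 31 days: 590 − 31 = 559 left.
November 1893 has 30 days: 559 − 30 = 529 left.
October 1893 has 31 days: 529 − 31 = 498 left.
September 1893 has 30 days: 498 − 30 = 468 left.
August 1893 has 31 days: 468 − 31 = 437 left.
July 1893 has 31 days: 437 − 31 = 406 left.
June 1893 has 30 days: 406 − 30 = 376 left.
May 1893 has 31 days: 376 − 31 = 345 left.
April 1893 has 30 days: 345 − 30 = 315 left.
March 1893 has 31 days: 315 − 31 = 284 left.
February 1893 has 28 days (1893 is not a leap year): 284 − 28 = 256 left.
January 1893 has 31 days: 256 − 31 = 225 left.
December 1892 has 31 days: 225 − 31 = 194 left.
November 1892 has 30 days: 194 − 30 = 164 left.
October 1892 has 31 days: 164 − 31 = 133 left.
September 1892 has 30 days: 133 − 30 = 103 left.
August 1892 has 31 days: 103 − 31 = 72 left.
July 1892 has 31 days: 72 − 31 = 41 left.
June 1892 has 30 days: 41 − 30 = 11 left.
May 1892 has 31 days; 31 − 11 = 20 → May 20, 1892.
Adding 600 days from May 20, 1892:
May has 31 days, so 31 − 20 = 11 days remain after May 20, 1892; 600 − 11 = 589 left.
June 1892 has 30 days: 589 − 30 = 559 left.
July 1892 has 31 days: 559 − 31 = 528 left.
August 1892 has 31 days: 528 − 31 = 497 left.
September 1892 has 30 days: 497 − 30 = 467 left.
October 1892 has 31 days: 467 − 31 = 436 left.
November 1892 has 30 days: 436 − 30 = 406 left.
December 1892 has 31 days: 406 − 31 = 375 left.
January 1893 has 31 days: 375 − 31 = 344 left.
February 1893 has 28 days (1893 is not a leap year): 344 − 28 = 316 left.
March 1893 has 31 days: 316 − 31 = 285 left.
April 1893 has 30 days: 285 − 30 = 255 left.
May 1893 has 31 days: 255 − 31 = 224 left.
June 1893 has 30 days: 224 − 30 = 194 left.
July 1893 has 31 days: 194 − 31 = 163 left.
August 1893 has 31 days: 163 − 31 = 132 left.
September 1893 has 30 days: 132 − 30 = 102 left.
October 1893 has 31 days: 102 − 31 = 71 left.
November 1893 has 30 days: 71 − 30 = 41 left.
December 1893 has 31 days: 41 − 31 = 10 left.
10 days into January 1894 → January 10, 1894.
Adding 129 days from January 10, 1894:
January has 31 days, so 31 − 10 = 21 days remain after January 10, 1894; 129 − 21 = 108 left.
February 1894 has 28 days (1894 is not a leap year): 108 − 28 = 80 left.
March 1894 has 31 days: 80 − 31 = 49 left.
April 1894 has 30 days: 49 − 30 = 19 left.
19 days into May 1894 → May 19, 1894.

May 19, 1894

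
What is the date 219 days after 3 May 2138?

Adding 219 days from May 3, 2138.
May has 31 days, so 31 − 3 = 28 days remain after May 3, 2138; 219 − 28 = 191 left.
June 2138 has 30 days: 191 − 30 = 161 left.
July 2138 has 31 days: 161 − 31 = 130 left.
August 2138 has 31 days: 130 − 31 = 99 left.
September 2138 has 30 days: 99 − 30 = 69 left.
October 2138 has 31 days: 69 − 31 = 38 left.
November 2138 has 30 days: 38 − 30 = 8 left.
8 days into December 2138 → December 8, 2138.

December 8, 2138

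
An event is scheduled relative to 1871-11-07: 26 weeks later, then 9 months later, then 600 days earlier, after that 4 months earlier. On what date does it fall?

February 18, 1871

Advancing 26 weeks (= 182 days) from November 7, 1871:
November has 30 days, so 30 − 7 = 23 days remain after November 7, 1871; 182 − 23 = 159 left.
December 1871 has 31 days: 159 − 31 = 128 left.
January 1872 has 31 days: 128 − 31 = 97 left.
February 1872 has 29 days (1872 is a leap year): 97 − 29 = 68 left.
March 1872 has 31 days: 68 − 31 = 37 left.
April 1872 has 30 days: 37 − 30 = 7 left.
7 days into May 1872 → May 7, 1872.
Advancing 9 months from May 7, 1872:
month 5 + 9 = 14, which is month 2 of year 1873 → February 1873.
Day 7 is valid in February, giving February 7, 1873.
Counting back 600 days from February 7, 1873:
Going back 7 days from February 7, 1873 reaches the end of the previous month; 600 − 7 = 593 left.
January 1873 has 31 days: 593 − 31 = 562 left.
December 1872 has 31 days: 562 − 31 = 531 left.
November 1872 has 30 days: 531 − 30 = 501 left.
October 1872 has 31 days: 501 − 31 = 470 left.
September 1872 has 30 days: 470 − 30 = 440 left.
August 1872 has 31 days: 440 − 31 = 409 left.
July 1872 has 31 days: 409 − 31 = 378 left.
June 1872 has 30 days: 378 − 30 = 348 left.
May 1872 has 31 days: 348 − 31 = 317 left.
April 1872 has 30 days: 317 − 30 = 287 left.
March 1872 has 31 days: 287 − 31 = 256 left.
February 1872 has 29 days (1872 is a leap year): 256 − 29 = 227 left.
January 1872 has 31 days: 227 − 31 = 196 left.
December 1871 has 31 days: 196 − 31 = 165 left.
November 1871 has 30 days: 165 − 30 = 135 left.
October 1871 has 31 days: 135 − 31 = 104 left.
September 1871 has 30 days: 104 − 30 = 74 left.
August 1871 has 31 days: 74 − 31 = 43 left.
July 1871 has 31 days: 43 − 31 = 12 left.
June 1871 has 30 days; 30 − 12 = 18 → June 18, 1871.
Counting back 4 months from June 18, 1871:
month 6 − 4 = 2 → February 1871.
Day 18 is valid in February, giving February 18, 1871.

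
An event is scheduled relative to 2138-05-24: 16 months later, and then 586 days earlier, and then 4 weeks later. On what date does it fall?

Adding 16 months from May 24, 2138:
month 5 + 16 = 21, which is month 9 of year 2139 → September 2139.
Day 24 is valid in September, giving September 24, 2139.
Going back 586 days from September 24, 2139:
Going back 24 days from September 24, 2139 reaches the end of the previous month; 586 − 24 = 562 left.
August 2139 has 31 days: 562 − 31 = 531 left.
July 2139 has 31 days: 531 − 31 = 500 left.
June 2139 has 30 days: 500 − 30 = 470 left.
May 2139 has 31 days: 470 − 31 = 439 left.
April 2139 has 30 days: 439 − 30 = 409 left.
March 2139 has 31 days: 409 − 31 = 378 left.
February 2139 has 28 days (2139 is not a leap year): 378 − 28 = 350 left.
January 2139 has 31 days: 350 − 31 = 319 left.
December 2138 has 31 days: 319 − 31 = 288 left.
November 2138 has 30 days: 288 − 30 = 258 left.
October 2138 has 31 days: 258 − 31 = 227 left.
September 2138 has 30 days: 227 − 30 = 197 left.
August 2138 has 31 days: 197 − 31 = 166 left.
July 2138 has 31 days: 166 − 31 = 135 left.
June 2138 has 30 days: 135 − 30 = 105 left.
May 2138 has 31 days: 105 − 31 = 74 left.
April 2138 has 30 days: 74 − 30 = 44 left.
March 2138 has 31 days: 44 − 31 = 13 left.
February 2138 has 28 days; 28 − 13 = 15 → February 15, 2138.
Adding 4 weeks (= 28 days) from February 15, 2138:
February has 28 days, so 28 − 15 = 13 days remain after February 15, 2138; 28 − 13 = 15 left.
15 days into March 2138 → March 15, 2138.

March 15, 2138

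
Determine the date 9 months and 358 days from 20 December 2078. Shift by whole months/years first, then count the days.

Counting forward 9 months and 358 days from December 20, 2078: first the month/year part, then the days.
month 12 + 9 = 21, which is month 9 of year 2079 → September 2079.
Day 20 is valid in September, giving September 20, 2079.
Now add 358 days from September 20, 2079.
September has 30 days, so 30 − 20 = 10 days remain after September 20, 2079; 358 − 10 = 348 left.
October 2079 has 31 days: 348 − 31 = 317 left.
November 2079 has 30 days: 317 − 30 = 287 left.
December 2079 has 31 days: 287 − 31 = 256 left.
January 2080 has 31 days: 256 − 31 = 225 left.
February 2080 has 29 days (2080 is a leap year): 225 − 29 = 196 left.
March 2080 has 31 days: 196 − 31 = 165 left.
April 2080 has 30 days: 165 − 30 = 135 left.
May 2080 has 31 days: 135 − 31 = 104 left.
June 2080 has 30 days: 104 − 30 = 74 left.
July 2080 has 31 days: 74 − 31 = 43 left.
August 2080 has 31 days: 43 − 31 = 12 left.
12 days into September 2080 → September 12, 2080.

September 12, 2080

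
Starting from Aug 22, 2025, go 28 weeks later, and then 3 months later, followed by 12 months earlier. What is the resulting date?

Adding 28 weeks (= 196 days) from August 22, 2025:
August has 31 days, so 31 − 22 = 9 days remain after August 22, 2025; 196 − 9 = 187 left.
September 2025 has 30 days: 187 − 30 = 157 left.
October 2025 has 31 days: 157 − 31 = 126 left.
November 2025 has 30 days: 126 − 30 = 96 left.
December 2025 has 31 days: 96 − 31 = 65 left.
January 2026 has 31 days: 65 − 31 = 34 left.
February 2026 has 28 days (2026 is not a leap year): 34 − 28 = 6 left.
6 days into March 2026 → March 6, 2026.
Advancing 3 months from March 6, 2026:
month 3 + 3 = 6 → June 2026.
Day 6 is valid in June, giving June 6, 2026.
Subtracting 12 months from June 6, 2026:
month 6 − 12 = -6, which is month 6 of year 2025 → June 2025.
Day 6 is valid in June, giving June 6, 2025.

June 6, 2025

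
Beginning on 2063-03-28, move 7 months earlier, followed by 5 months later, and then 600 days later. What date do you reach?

September 19, 2064

Counting back 7 months from March 28, 2063:
month 3 − 7 = -4, which is month 8 of year 2062 → August 2062.
Day 28 is valid in August, giving August 28, 2062.
Adding 5 months from August 28, 2062:
month 8 + 5 = 13, which is month 1 of year 2063 → January 2063.
Day 28 is valid in January, giving January 28, 2063.
Adding 600 days from January 28, 2063:
January has 31 days, so 31 − 28 = 3 days remain after January 28, 2063; 600 − 3 = 597 left.
February 2063 has 28 days (2063 is not a leap year): 597 − 28 = 569 left.
March 2063 has 31 days: 569 − 31 = 538 left.
April 2063 has 30 days: 538 − 30 = 508 left.
May 2063 has 31 days: 508 − 31 = 477 left.
June 2063 has 30 days: 477 − 30 = 447 left.
July 2063 has 31 days: 447 − 31 = 416 left.
August 2063 has 31 days: 416 − 31 = 385 left.
September 2063 has 30 days: 385 − 30 = 355 left.
October 2063 has 31 days: 355 − 31 = 324 left.
November 2063 has 30 days: 324 − 30 = 294 left.
December 2063 has 31 days: 294 − 31 = 263 left.
January 2064 has 31 days: 263 − 31 = 232 left.
February 2064 has 29 days (2064 is a leap year): 232 − 29 = 203 left.
March 2064 has 31 days: 203 − 31 = 172 left.
April 2064 has 30 days: 172 − 30 = 142 left.
May 2064 has 31 days: 142 − 31 = 111 left.
June 2064 has 30 days: 111 − 30 = 81 left.
July 2064 has 31 days: 81 − 31 = 50 left.
August 2064 has 31 days: 50 − 31 = 19 left.
19 days into September 2064 → September 19, 2064.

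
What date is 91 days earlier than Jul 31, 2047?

May 1, 2047

Going back 91 days from July 31, 2047.
Going back 31 days from July 31, 2047 reaches the end of the previous month; 91 − 31 = 60 left.
June 2047 has 30 days: 60 − 30 = 30 left.
May 2047 has 31 days; 31 − 30 = 1 → May 1, 2047.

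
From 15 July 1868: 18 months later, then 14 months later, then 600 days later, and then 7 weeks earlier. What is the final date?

Counting forward 18 months from July 15, 1868:
month 7 + 18 = 25, which is month 1 of year 1870 → January 1870.
Day 15 is valid in January, giving January 15, 1870.
Counting forward 14 months from January 15, 1870:
month 1 + 14 = 15, which is month 3 of year 1871 → March 1871.
Day 15 is valid in March, giving March 15, 1871.
Adding 600 days from March 15, 1871:
March has 31 days, so 31 − 15 = 16 days remain after March 15, 1871; 600 − 16 = 584 left.
April 1871 has 30 days: 584 − 30 = 554 left.
May 1871 has 31 days: 554 − 31 = 523 left.
June 1871 has 30 days: 523 − 30 = 493 left.
July 1871 has 31 days: 493 − 31 = 462 left.
August 1871 has 31 days: 462 − 31 = 431 left.
September 1871 has 30 days: 431 − 30 = 401 left.
October 1871 has 31 days: 401 − 31 = 370 left.
November 1871 has 30 days: 370 − 30 = 340 left.
December 1871 has 31 days: 340 − 31 = 309 left.
January 1872 has 31 days: 309 − 31 = 278 left.
February 1872 has 29 days (1872 is a leap year): 278 − 29 = 249 left.
March 1872 has 31 days: 249 − 31 = 218 left.
April 1872 has 30 days: 218 − 30 = 188 left.
May 1872 has 31 days: 188 − 31 = 157 left.
June 1872 has 30 days: 157 − 30 = 127 left.
July 1872 has 31 days: 127 − 31 = 96 left.
August 1872 has 31 days: 96 − 31 = 65 left.
September 1872 has 30 days: 65 − 30 = 35 left.
October 1872 has 31 days: 35 − 31 = 4 left.
4 days into November 1872 → November 4, 1872.
Counting back 7 weeks (= 49 days) from November 4, 1872:
Going back 4 days from November 4, 1872 reaches the end of the previous month; 49 − 4 = 45 left.
October 1872 has 31 days: 45 − 31 = 14 left.
September 1872 has 30 days; 30 − 14 = 16 → September 16, 1872.

September 16, 1872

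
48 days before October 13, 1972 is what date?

August 26, 1972

Counting back 48 days from October 13, 1972.
Going back 13 days from October 13, 1972 reaches the end of the previous month; 48 − 13 = 35 left.
September 1972 has 30 days: 35 − 30 = 5 left.
August 1972 has 31 days; 31 − 5 = 26 → August 26, 1972.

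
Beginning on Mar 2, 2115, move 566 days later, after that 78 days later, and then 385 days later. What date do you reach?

Adding 566 days from March 2, 2115:
March has 31 days, so 31 − 2 = 29 days remain after March 2, 2115; 566 − 29 = 537 left.
April 2115 has 30 days: 537 − 30 = 507 left.
May 2115 has 31 days: 507 − 31 = 476 left.
June 2115 has 30 days: 476 − 30 = 446 left.
July 2115 has 31 days: 446 − 31 = 415 left.
August 2115 has 31 days: 415 − 31 = 384 left.
September 2115 has 30 days: 384 − 30 = 354 left.
October 2115 has 31 days: 354 − 31 = 323 left.
November 2115 has 30 days: 323 − 30 = 293 left.
December 2115 has 31 days: 293 − 31 = 262 left.
January 2116 has 31 days: 262 − 31 = 231 left.
February 2116 has 29 days (2116 is a leap year): 231 − 29 = 202 left.
March 2116 has 31 days: 202 − 31 = 171 left.
April 2116 has 30 days: 171 − 30 = 141 left.
May 2116 has 31 days: 141 − 31 = 110 left.
June 2116 has 30 days: 110 − 30 = 80 left.
July 2116 has 31 days: 80 − 31 = 49 left.
August 2116 has 31 days: 49 − 31 = 18 left.
18 days into September 2116 → September 18, 2116.
Counting forward 78 days from September 18, 2116:
September has 30 days, so 30 − 18 = 12 days remain after September 18, 2116; 78 − 12 = 66 left.
October 2116 has 31 days: 66 − 31 = 35 left.
November 2116 has 30 days: 35 − 30 = 5 left.
5 days into December 2116 → December 5, 2116.
Adding 385 days from December 5, 2116:
December has 31 days, so 31 − 5 = 26 days remain after December 5, 2116; 385 − 26 = 359 left.
January 2117 has 31 days: 359 − 31 = 328 left.
February 2117 has 28 days (2117 is not a leap year): 328 − 28 = 300 left.
March 2117 has 31 days: 300 − 31 = 269 left.
April 2117 has 30 days: 269 − 30 = 239 left.
May 2117 has 31 days: 239 − 31 = 208 left.
June 2117 has 30 days: 208 − 30 = 178 left.
July 2117 has 31 days: 178 − 31 = 147 left.
August 2117 has 31 days: 147 − 31 = 116 left.
September 2117 has 30 days: 116 − 30 = 86 left.
October 2117 has 31 days: 86 − 31 = 55 left.
November 2117 has 30 days: 55 − 30 = 25 left.
25 days into December 2117 → December 25, 2117.

December 25, 2117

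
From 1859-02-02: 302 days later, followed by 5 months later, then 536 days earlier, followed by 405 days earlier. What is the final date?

Counting forward 302 days from February 2, 1859:
February has 28 days, so 28 − 2 = 26 days remain after February 2, 1859; 302 − 26 = 276 left.
March 1859 has 31 days: 276 − 31 = 245 left.
April 1859 has 30 days: 245 − 30 = 215 left.
May 1859 has 31 days: 215 − 31 = 184 left.
June 1859 has 30 days: 184 − 30 = 154 left.
July 1859 has 31 days: 154 − 31 = 123 left.
August 1859 has 31 days: 123 − 31 = 92 left.
September 1859 has 30 days: 92 − 30 = 62 left.
October 1859 has 31 days: 62 − 31 = 31 left.
November 1859 has 30 days: 31 − 30 = 1 left.
1 day into December 1859 → December 1, 1859.
Counting forward 5 months from December 1, 1859:
month 12 + 5 = 17, which is month 5 of year 1860 → May 1860.
Day 1 is valid in May, giving May 1, 1860.
Going back 536 days from May 1, 1860:
Going back 1 day from May 1, 1860 reaches the end of the previous month; 536 − 1 = 535 left.
April 1860 has 30 days: 535 − 30 = 505 left.
March 1860 has 31 days: 505 − 31 = 474 left.
February 1860 has 29 days (1860 is a leap year): 474 − 29 = 445 left.
January 1860 has 31 days: 445 − 31 = 414 left.
December 1859 has 31 days: 414 − 31 = 383 left.
November 1859 has 30 days: 383 − 30 = 353 left.
October 1859 has 31 days: 353 − 31 = 322 left.
September 1859 has 30 days: 322 − 30 = 292 left.
August 1859 has 31 days: 292 − 31 = 261 left.
July 1859 has 31 days: 261 − 31 = 230 left.
June 1859 has 30 days: 230 − 30 = 200 left.
May 1859 has 31 days: 200 − 31 = 169 left.
April 1859 has 30 days: 169 − 30 = 139 left.
March 1859 has 31 days: 139 − 31 = 108 left.
February 1859 has 28 days (1859 is not a leap year): 108 − 28 = 80 left.
January 1859 has 31 days: 80 − 31 = 49 left.
December 1858 has 31 days: 49 − 31 = 18 left.
November 1858 has 30 days; 30 − 18 = 12 → November 12, 1858.
Subtracting 405 days from November 12, 1858:
Going back 12 days from November 12, 1858 reaches the end of the previous month; 405 − 12 = 393 left.
October 1858 has 31 days: 393 − 31 = 362 left.
September 1858 has 30 days: 362 − 30 = 332 left.
August 1858 has 31 days: 332 − 31 = 301 left.
July 1858 has 31 days: 301 − 31 = 270 left.
June 1858 has 30 days: 270 − 30 = 240 left.
May 1858 has 31 days: 240 − 31 = 209 left.
April 1858 has 30 days: 209 − 30 = 179 left.
March 1858 has 31 days: 179 − 31 = 148 left.
February 1858 has 28 days (1858 is not a leap year): 148 − 28 = 120 left.
January 1858 has 31 days: 120 − 31 = 89 left.
December 1857 has 31 days: 89 − 31 = 58 left.
November 1857 has 30 days: 58 − 30 = 28 left.
October 1857 has 31 days; 31 − 28 = 3 → October 3, 1857.

October 3, 1857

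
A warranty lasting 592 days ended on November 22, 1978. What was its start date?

April 9, 1977

Subtracting 592 days from November 22, 1978.
Going back 22 days from November 22, 1978 reaches the end of the previous month; 592 − 22 = 570 left.
October 1978 has 31 days: 570 − 31 = 539 left.
September 1978 has 30 days: 539 − 30 = 509 left.
August 1978 has 31 days: 509 − 31 = 478 left.
July 1978 has 31 days: 478 − 31 = 447 left.
June 1978 has 30 days: 447 − 30 = 417 left.
May 1978 has 31 days: 417 − 31 = 386 left.
April 1978 has 30 days: 386 − 30 = 356 left.
March 1978 has 31 days: 356 − 31 = 325 left.
February 1978 has 28 days (1978 is not a leap year): 325 − 28 = 297 left.
January 1978 has 31 days: 297 − 31 = 266 left.
December 1977 has 31 days: 266 − 31 = 235 left.
November 1977 has 30 days: 235 − 30 = 205 left.
October 1977 has 31 days: 205 − 31 = 174 left.
September 1977 has 30 days: 174 − 30 = 144 left.
August 1977 has 31 days: 144 − 31 = 113 left.
July 1977 has 31 days: 113 − 31 = 82 left.
June 1977 has 30 days: 82 − 30 = 52 left.
May 1977 has 31 days: 52 − 31 = 21 left.
April 1977 has 30 days; 30 − 21 = 9 → April 9, 1977.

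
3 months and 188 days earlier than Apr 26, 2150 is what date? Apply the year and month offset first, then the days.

Going back 3 months and 188 days from April 26, 2150: first the month/year part, then the days.
month 4 − 3 = 1 → January 2150.
Day 26 is valid in January, giving January 26, 2150.
Now subtract 188 days from January 26, 2150.
Going back 26 days from January 26, 2150 reaches the end of the previous month; 188 − 26 = 162 left.
December 2149 has 31 days: 162 − 31 = 131 left.
November 2149 has 30 days: 131 − 30 = 101 left.
October 2149 has 31 days: 101 − 31 = 70 left.
September 2149 has 30 days: 70 − 30 = 40 left.
August 2149 has 31 days: 40 − 31 = 9 left.
July 2149 has 31 days; 31 − 9 = 22 → July 22, 2149.

July 22, 2149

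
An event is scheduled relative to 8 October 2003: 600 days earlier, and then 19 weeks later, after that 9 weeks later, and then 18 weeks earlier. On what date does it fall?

Subtracting 600 days from October 8, 2003:
Going back 8 days from October 8, 2003 reaches the end of the previous month; 600 − 8 = 592 left.
September 2003 has 30 days: 592 − 30 = 562 left.
August 2003 has 31 days: 562 − 31 = 531 left.
July 2003 has 31 days: 531 − 31 = 500 left.
June 2003 has 30 days: 500 − 30 = 470 left.
May 2003 has 31 days: 470 − 31 = 439 left.
April 2003 has 30 days: 439 − 30 = 409 left.
March 2003 has 31 days: 409 − 31 = 378 left.
February 2003 has 28 days (2003 is not a leap year): 378 − 28 = 350 left.
January 2003 has 31 days: 350 − 31 = 319 left.
December 2002 has 31 days: 319 − 31 = 288 left.
November 2002 has 30 days: 288 − 30 = 258 left.
October 2002 has 31 days: 258 − 31 = 227 left.
September 2002 has 30 days: 227 − 30 = 197 left.
August 2002 has 31 days: 197 − 31 = 166 left.
July 2002 has 31 days: 166 − 31 = 135 left.
June 2002 has 30 days: 135 − 30 = 105 left.
May 2002 has 31 days: 105 − 31 = 74 left.
April 2002 has 30 days: 74 − 30 = 44 left.
March 2002 has 31 days: 44 − 31 = 13 left.
February 2002 has 28 days; 28 − 13 = 15 → February 15, 2002.
Adding 19 weeks (= 133 days) from February 15, 2002:
February has 28 days, so 28 − 15 = 13 days remain after February 15, 2002; 133 − 13 = 120 left.
March 2002 has 31 days: 120 − 31 = 89 left.
April 2002 has 30 days: 89 − 30 = 59 left.
May 2002 has 31 days: 59 − 31 = 28 left.
28 days into June 2002 → June 28, 2002.
Adding 9 weeks (= 63 days) from June 28, 2002:
June has 30 days, so 30 − 28 = 2 days remain after June 28, 2002; 63 − 2 = 61 left.
July 2002 has 31 days: 61 − 31 = 30 left.
30 days into August 2002 → August 30, 2002.
Subtracting 18 weeks (= 126 days) from August 30, 2002:
Going back 30 days from August 30, 2002 reaches the end of the previous month; 126 − 30 = 96 left.
July 2002 has 31 days: 96 − 31 = 65 left.
June 2002 has 30 days: 65 − 30 = 35 left.
May 2002 has 31 days: 35 − 31 = 4 left.
April 2002 has 30 days; 30 − 4 = 26 → April 26, 2002.

April 26, 2002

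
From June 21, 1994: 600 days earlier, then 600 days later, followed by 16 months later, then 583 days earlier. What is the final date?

March 17, 1994

Subtracting 600 days from June 21, 1994:
Going back 21 days from June 21, 1994 reaches the end of the previous month; 600 − 21 = 579 left.
May 1994 has 31 days: 579 − 31 = 548 left.
April 1994 has 30 days: 548 − 30 = 518 left.
March 1994 has 31 days: 518 − 31 = 487 left.
February 1994 has 28 days (1994 is not a leap year): 487 − 28 = 459 left.
January 1994 has 31 days: 459 − 31 = 428 left.
December 1993 has 31 days: 428 − 31 = 397 left.
November 1993 has 30 days: 397 − 30 = 367 left.
October 1993 has 31 days: 367 − 31 = 336 left.
September 1993 has 30 days: 336 − 30 = 306 left.
August 1993 has 31 days: 306 − 31 = 275 left.
July 1993 has 31 days: 275 − 31 = 244 left.
June 1993 has 30 days: 244 − 30 = 214 left.
May 1993 has 31 days: 214 − 31 = 183 left.
April 1993 has 30 days: 183 − 30 = 153 left.
March 1993 has 31 days: 153 − 31 = 122 left.
February 1993 has 28 days (1993 is not a leap year): 122 − 28 = 94 left.
January 1993 has 31 days: 94 − 31 = 63 left.
December 1992 has 31 days: 63 − 31 = 32 left.
November 1992 has 30 days: 32 − 30 = 2 left.
October 1992 has 31 days; 31 − 2 = 29 → October 29, 1992.
Counting forward 600 days from October 29, 1992:
October has 31 days, so 31 − 29 = 2 days remain after October 29, 1992; 600 − 2 = 598 left.
November 1992 has 30 days: 598 − 30 = 568 left.
December 1992 has 31 days: 568 − 31 = 537 left.
January 1993 has 31 days: 537 − 31 = 506 left.
February 1993 has 28 days (1993 is not a leap year): 506 − 28 = 478 left.
March 1993 has 31 days: 478 − 31 = 447 left.
April 1993 has 30 days: 447 − 30 = 417 left.
May 1993 has 31 days: 417 − 31 = 386 left.
June 1993 has 30 days: 386 − 30 = 356 left.
July 1993 has 31 days: 356 − 31 = 325 left.
August 1993 has 31 days: 325 − 31 = 294 left.
September 1993 has 30 days: 294 − 30 = 264 left.
October 1993 has 31 days: 264 − 31 = 233 left.
November 1993 has 30 days: 233 − 30 = 203 left.
December 1993 has 31 days: 203 − 31 = 172 left.
January 1994 has 31 days: 172 − 31 = 141 left.
February 1994 has 28 days (1994 is not a leap year): 141 − 28 = 113 left.
March 1994 has 31 days: 113 − 31 = 82 left.
April 1994 has 30 days: 82 − 30 = 52 left.
May 1994 has 31 days: 52 − 31 = 21 left.
21 days into June 1994 → June 21, 1994.
Adding 16 months from June 21, 1994:
month 6 + 16 = 22, which is month 10 of year 1995 → October 1995.
Day 21 is valid in October, giving October 21, 1995.
Subtracting 583 days from October 21, 1995:
Going back 21 days from October 21, 1995 reaches the end of the previous month; 583 − 21 = 562 left.
September 1995 has 30 days: 562 − 30 = 532 left.
August 1995 has 31 days: 532 − 31 = 501 left.
July 1995 has 31 days: 501 − 31 = 470 left.
June 1995 has 30 days: 470 − 30 = 440 left.
May 1995 has 31 days: 440 − 31 = 409 left.
April 1995 has 30 days: 409 − 30 = 379 left.
March 1995 has 31 days: 379 − 31 = 348 left.
February 1995 has 28 days (1995 is not a leap year): 348 − 28 = 320 left.
January 1995 has 31 days: 320 − 31 = 289 left.
December 1994 has 31 days: 289 − 31 = 258 left.
November 1994 has 30 days: 258 − 30 = 228 left.
October 1994 has 31 days: 228 − 31 = 197 left.
September 1994 has 30 days: 197 − 30 = 167 left.
August 1994 has 31 days: 167 − 31 = 136 left.
July 1994 has 31 days: 136 − 31 = 105 left.
June 1994 has 30 days: 105 − 30 = 75 left.
May 1994 has 31 days: 75 − 31 = 44 left.
April 1994 has 30 days: 44 − 30 = 14 left.
March 1994 has 31 days; 31 − 14 = 17 → March 17, 1994.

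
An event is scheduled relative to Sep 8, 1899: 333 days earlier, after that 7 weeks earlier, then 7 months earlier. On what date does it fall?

January 22, 1898

Subtracting 333 days from September 8, 1899:
Going back 8 days from September 8, 1899 reaches the end of the previous month; 333 − 8 = 325 left.
August 1899 has 31 days: 325 − 31 = 294 left.
July 1899 has 31 days: 294 − 31 = 263 left.
June 1899 has 30 days: 263 − 30 = 233 left.
May 1899 has 31 days: 233 − 31 = 202 left.
April 1899 has 30 days: 202 − 30 = 172 left.
March 1899 has 31 days: 172 − 31 = 141 left.
February 1899 has 28 days (1899 is not a leap year): 141 − 28 = 113 left.
January 1899 has 31 days: 113 − 31 = 82 left.
December 1898 has 31 days: 82 − 31 = 51 left.
November 1898 has 30 days: 51 − 30 = 21 left.
October 1898 has 31 days; 31 − 21 = 10 → October 10, 1898.
Subtracting 7 weeks (= 49 days) from October 10, 1898:
Going back 10 days from October 10, 1898 reaches the end of the previous month; 49 − 10 = 39 left.
September 1898 has 30 days: 39 − 30 = 9 left.
August 1898 has 31 days; 31 − 9 = 22 → August 22, 1898.
Subtracting 7 months from August 22, 1898:
month 8 − 7 = 1 → January 1898.
Day 22 is valid in January, giving January 22, 1898.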